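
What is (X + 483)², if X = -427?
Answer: 3136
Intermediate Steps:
(X + 483)² = (-427 + 483)² = 56² = 3136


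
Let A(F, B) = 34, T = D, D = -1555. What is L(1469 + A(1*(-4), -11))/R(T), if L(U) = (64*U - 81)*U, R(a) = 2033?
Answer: 144454833/2033 ≈ 71055.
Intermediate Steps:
T = -1555
L(U) = U*(-81 + 64*U) (L(U) = (-81 + 64*U)*U = U*(-81 + 64*U))
L(1469 + A(1*(-4), -11))/R(T) = ((1469 + 34)*(-81 + 64*(1469 + 34)))/2033 = (1503*(-81 + 64*1503))*(1/2033) = (1503*(-81 + 96192))*(1/2033) = (1503*96111)*(1/2033) = 144454833*(1/2033) = 144454833/2033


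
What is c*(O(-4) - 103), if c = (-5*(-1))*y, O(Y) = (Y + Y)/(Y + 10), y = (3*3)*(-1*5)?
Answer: 23475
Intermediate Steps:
y = -45 (y = 9*(-5) = -45)
O(Y) = 2*Y/(10 + Y) (O(Y) = (2*Y)/(10 + Y) = 2*Y/(10 + Y))
c = -225 (c = -5*(-1)*(-45) = 5*(-45) = -225)
c*(O(-4) - 103) = -225*(2*(-4)/(10 - 4) - 103) = -225*(2*(-4)/6 - 103) = -225*(2*(-4)*(⅙) - 103) = -225*(-4/3 - 103) = -225*(-313/3) = 23475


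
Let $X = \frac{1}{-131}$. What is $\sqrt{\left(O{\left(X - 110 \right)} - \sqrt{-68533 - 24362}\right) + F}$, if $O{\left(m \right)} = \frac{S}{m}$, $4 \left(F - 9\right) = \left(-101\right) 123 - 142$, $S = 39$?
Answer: $\frac{\sqrt{-2602278646405 - 830707684 i \sqrt{92895}}}{28822} \approx 2.7196 - 56.036 i$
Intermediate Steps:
$X = - \frac{1}{131} \approx -0.0076336$
$F = - \frac{12529}{4}$ ($F = 9 + \frac{\left(-101\right) 123 - 142}{4} = 9 + \frac{-12423 - 142}{4} = 9 + \frac{1}{4} \left(-12565\right) = 9 - \frac{12565}{4} = - \frac{12529}{4} \approx -3132.3$)
$O{\left(m \right)} = \frac{39}{m}$
$\sqrt{\left(O{\left(X - 110 \right)} - \sqrt{-68533 - 24362}\right) + F} = \sqrt{\left(\frac{39}{- \frac{1}{131} - 110} - \sqrt{-68533 - 24362}\right) - \frac{12529}{4}} = \sqrt{\left(\frac{39}{- \frac{1}{131} - 110} - \sqrt{-92895}\right) - \frac{12529}{4}} = \sqrt{\left(\frac{39}{- \frac{14411}{131}} - i \sqrt{92895}\right) - \frac{12529}{4}} = \sqrt{\left(39 \left(- \frac{131}{14411}\right) - i \sqrt{92895}\right) - \frac{12529}{4}} = \sqrt{\left(- \frac{5109}{14411} - i \sqrt{92895}\right) - \frac{12529}{4}} = \sqrt{- \frac{180575855}{57644} - i \sqrt{92895}}$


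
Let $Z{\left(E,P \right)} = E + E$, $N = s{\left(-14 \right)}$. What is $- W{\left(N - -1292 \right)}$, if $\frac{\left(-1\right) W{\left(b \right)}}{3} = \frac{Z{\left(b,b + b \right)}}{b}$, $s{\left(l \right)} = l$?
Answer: $6$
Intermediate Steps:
$N = -14$
$Z{\left(E,P \right)} = 2 E$
$W{\left(b \right)} = -6$ ($W{\left(b \right)} = - 3 \frac{2 b}{b} = \left(-3\right) 2 = -6$)
$- W{\left(N - -1292 \right)} = \left(-1\right) \left(-6\right) = 6$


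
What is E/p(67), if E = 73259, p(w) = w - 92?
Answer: -73259/25 ≈ -2930.4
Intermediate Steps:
p(w) = -92 + w
E/p(67) = 73259/(-92 + 67) = 73259/(-25) = 73259*(-1/25) = -73259/25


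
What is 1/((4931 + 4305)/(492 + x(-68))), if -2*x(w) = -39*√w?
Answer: 123/2309 + 39*I*√17/9236 ≈ 0.05327 + 0.01741*I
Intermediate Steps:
x(w) = 39*√w/2 (x(w) = -(-39)*√w/2 = 39*√w/2)
1/((4931 + 4305)/(492 + x(-68))) = 1/((4931 + 4305)/(492 + 39*√(-68)/2)) = 1/(9236/(492 + 39*(2*I*√17)/2)) = 1/(9236/(492 + 39*I*√17)) = 123/2309 + 39*I*√17/9236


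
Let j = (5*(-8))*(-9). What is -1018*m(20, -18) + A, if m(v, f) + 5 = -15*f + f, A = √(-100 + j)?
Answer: -251446 + 2*√65 ≈ -2.5143e+5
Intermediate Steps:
j = 360 (j = -40*(-9) = 360)
A = 2*√65 (A = √(-100 + 360) = √260 = 2*√65 ≈ 16.125)
m(v, f) = -5 - 14*f (m(v, f) = -5 + (-15*f + f) = -5 - 14*f)
-1018*m(20, -18) + A = -1018*(-5 - 14*(-18)) + 2*√65 = -1018*(-5 + 252) + 2*√65 = -1018*247 + 2*√65 = -251446 + 2*√65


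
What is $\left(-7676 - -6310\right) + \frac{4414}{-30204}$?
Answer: $- \frac{20631539}{15102} \approx -1366.1$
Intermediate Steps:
$\left(-7676 - -6310\right) + \frac{4414}{-30204} = \left(-7676 + 6310\right) + 4414 \left(- \frac{1}{30204}\right) = -1366 - \frac{2207}{15102} = - \frac{20631539}{15102}$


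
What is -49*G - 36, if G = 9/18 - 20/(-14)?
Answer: -261/2 ≈ -130.50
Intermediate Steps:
G = 27/14 (G = 9*(1/18) - 20*(-1/14) = 1/2 + 10/7 = 27/14 ≈ 1.9286)
-49*G - 36 = -49*27/14 - 36 = -189/2 - 36 = -261/2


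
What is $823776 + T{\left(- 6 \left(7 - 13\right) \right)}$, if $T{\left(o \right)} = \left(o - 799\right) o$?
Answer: $796308$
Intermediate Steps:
$T{\left(o \right)} = o \left(-799 + o\right)$ ($T{\left(o \right)} = \left(-799 + o\right) o = o \left(-799 + o\right)$)
$823776 + T{\left(- 6 \left(7 - 13\right) \right)} = 823776 + - 6 \left(7 - 13\right) \left(-799 - 6 \left(7 - 13\right)\right) = 823776 + \left(-6\right) \left(-6\right) \left(-799 - -36\right) = 823776 + 36 \left(-799 + 36\right) = 823776 + 36 \left(-763\right) = 823776 - 27468 = 796308$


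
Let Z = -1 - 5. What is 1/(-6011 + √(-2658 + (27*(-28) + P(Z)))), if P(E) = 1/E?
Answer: -36066/216813211 - I*√122910/216813211 ≈ -0.00016635 - 1.617e-6*I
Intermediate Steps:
Z = -6
1/(-6011 + √(-2658 + (27*(-28) + P(Z)))) = 1/(-6011 + √(-2658 + (27*(-28) + 1/(-6)))) = 1/(-6011 + √(-2658 + (-756 - ⅙))) = 1/(-6011 + √(-2658 - 4537/6)) = 1/(-6011 + √(-20485/6)) = 1/(-6011 + I*√122910/6)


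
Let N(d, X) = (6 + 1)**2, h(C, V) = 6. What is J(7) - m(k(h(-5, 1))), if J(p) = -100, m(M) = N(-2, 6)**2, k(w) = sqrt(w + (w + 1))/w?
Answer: -2501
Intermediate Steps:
N(d, X) = 49 (N(d, X) = 7**2 = 49)
k(w) = sqrt(1 + 2*w)/w (k(w) = sqrt(w + (1 + w))/w = sqrt(1 + 2*w)/w)
m(M) = 2401 (m(M) = 49**2 = 2401)
J(7) - m(k(h(-5, 1))) = -100 - 1*2401 = -100 - 2401 = -2501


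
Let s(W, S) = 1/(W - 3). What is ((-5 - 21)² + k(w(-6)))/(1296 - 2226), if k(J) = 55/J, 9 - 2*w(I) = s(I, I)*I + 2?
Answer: -6587/8835 ≈ -0.74556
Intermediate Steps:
s(W, S) = 1/(-3 + W)
w(I) = 7/2 - I/(2*(-3 + I)) (w(I) = 9/2 - (I/(-3 + I) + 2)/2 = 9/2 - (2 + I/(-3 + I))/2 = 9/2 + (-1 - I/(2*(-3 + I))) = 7/2 - I/(2*(-3 + I)))
((-5 - 21)² + k(w(-6)))/(1296 - 2226) = ((-5 - 21)² + 55/((3*(-7 + 2*(-6))/(2*(-3 - 6)))))/(1296 - 2226) = ((-26)² + 55/(((3/2)*(-7 - 12)/(-9))))/(-930) = (676 + 55/(((3/2)*(-⅑)*(-19))))*(-1/930) = (676 + 55/(19/6))*(-1/930) = (676 + 55*(6/19))*(-1/930) = (676 + 330/19)*(-1/930) = (13174/19)*(-1/930) = -6587/8835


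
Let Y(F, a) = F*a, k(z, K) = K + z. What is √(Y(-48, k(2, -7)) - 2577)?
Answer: I*√2337 ≈ 48.343*I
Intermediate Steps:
√(Y(-48, k(2, -7)) - 2577) = √(-48*(-7 + 2) - 2577) = √(-48*(-5) - 2577) = √(240 - 2577) = √(-2337) = I*√2337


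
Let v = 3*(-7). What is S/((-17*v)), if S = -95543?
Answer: -13649/51 ≈ -267.63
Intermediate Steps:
v = -21
S/((-17*v)) = -95543/((-17*(-21))) = -95543/357 = -95543*1/357 = -13649/51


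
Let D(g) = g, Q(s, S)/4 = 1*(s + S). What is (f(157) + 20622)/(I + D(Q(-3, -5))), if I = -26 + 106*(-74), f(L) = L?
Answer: -20779/7902 ≈ -2.6296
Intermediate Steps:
Q(s, S) = 4*S + 4*s (Q(s, S) = 4*(1*(s + S)) = 4*(1*(S + s)) = 4*(S + s) = 4*S + 4*s)
I = -7870 (I = -26 - 7844 = -7870)
(f(157) + 20622)/(I + D(Q(-3, -5))) = (157 + 20622)/(-7870 + (4*(-5) + 4*(-3))) = 20779/(-7870 + (-20 - 12)) = 20779/(-7870 - 32) = 20779/(-7902) = 20779*(-1/7902) = -20779/7902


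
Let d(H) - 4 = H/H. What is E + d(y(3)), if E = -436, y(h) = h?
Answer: -431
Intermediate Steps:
d(H) = 5 (d(H) = 4 + H/H = 4 + 1 = 5)
E + d(y(3)) = -436 + 5 = -431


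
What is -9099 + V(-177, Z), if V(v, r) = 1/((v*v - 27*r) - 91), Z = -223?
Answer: -339019640/37259 ≈ -9099.0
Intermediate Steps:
V(v, r) = 1/(-91 + v² - 27*r) (V(v, r) = 1/((v² - 27*r) - 91) = 1/(-91 + v² - 27*r))
-9099 + V(-177, Z) = -9099 - 1/(91 - 1*(-177)² + 27*(-223)) = -9099 - 1/(91 - 1*31329 - 6021) = -9099 - 1/(91 - 31329 - 6021) = -9099 - 1/(-37259) = -9099 - 1*(-1/37259) = -9099 + 1/37259 = -339019640/37259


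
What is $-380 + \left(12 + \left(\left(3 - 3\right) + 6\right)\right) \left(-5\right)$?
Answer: $-470$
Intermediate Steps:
$-380 + \left(12 + \left(\left(3 - 3\right) + 6\right)\right) \left(-5\right) = -380 + \left(12 + \left(0 + 6\right)\right) \left(-5\right) = -380 + \left(12 + 6\right) \left(-5\right) = -380 + 18 \left(-5\right) = -380 - 90 = -470$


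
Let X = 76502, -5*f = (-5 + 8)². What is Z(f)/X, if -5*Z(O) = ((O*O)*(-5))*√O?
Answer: 243*I*√5/9562750 ≈ 5.6821e-5*I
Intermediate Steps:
f = -9/5 (f = -(-5 + 8)²/5 = -⅕*3² = -⅕*9 = -9/5 ≈ -1.8000)
Z(O) = O^(5/2) (Z(O) = -(O*O)*(-5)*√O/5 = -O²*(-5)*√O/5 = -(-5*O²)*√O/5 = -(-1)*O^(5/2) = O^(5/2))
Z(f)/X = (-9/5)^(5/2)/76502 = (243*I*√5/125)*(1/76502) = 243*I*√5/9562750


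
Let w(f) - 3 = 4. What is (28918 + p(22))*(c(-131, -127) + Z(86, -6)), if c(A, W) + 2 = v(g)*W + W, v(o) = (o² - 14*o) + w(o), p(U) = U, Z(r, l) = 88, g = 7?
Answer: 153179420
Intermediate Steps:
w(f) = 7 (w(f) = 3 + 4 = 7)
v(o) = 7 + o² - 14*o (v(o) = (o² - 14*o) + 7 = 7 + o² - 14*o)
c(A, W) = -2 - 41*W (c(A, W) = -2 + ((7 + 7² - 14*7)*W + W) = -2 + ((7 + 49 - 98)*W + W) = -2 + (-42*W + W) = -2 - 41*W)
(28918 + p(22))*(c(-131, -127) + Z(86, -6)) = (28918 + 22)*((-2 - 41*(-127)) + 88) = 28940*((-2 + 5207) + 88) = 28940*(5205 + 88) = 28940*5293 = 153179420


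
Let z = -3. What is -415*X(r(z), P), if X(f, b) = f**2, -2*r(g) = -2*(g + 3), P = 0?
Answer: 0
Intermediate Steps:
r(g) = 3 + g (r(g) = -(-1)*(g + 3) = -(-1)*(3 + g) = -(-6 - 2*g)/2 = 3 + g)
-415*X(r(z), P) = -415*(3 - 3)**2 = -415*0**2 = -415*0 = 0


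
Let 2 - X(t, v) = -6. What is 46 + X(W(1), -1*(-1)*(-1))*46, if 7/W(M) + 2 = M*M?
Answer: 414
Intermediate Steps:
W(M) = 7/(-2 + M²) (W(M) = 7/(-2 + M*M) = 7/(-2 + M²))
X(t, v) = 8 (X(t, v) = 2 - 1*(-6) = 2 + 6 = 8)
46 + X(W(1), -1*(-1)*(-1))*46 = 46 + 8*46 = 46 + 368 = 414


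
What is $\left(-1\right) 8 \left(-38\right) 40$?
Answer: $12160$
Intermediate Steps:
$\left(-1\right) 8 \left(-38\right) 40 = \left(-8\right) \left(-38\right) 40 = 304 \cdot 40 = 12160$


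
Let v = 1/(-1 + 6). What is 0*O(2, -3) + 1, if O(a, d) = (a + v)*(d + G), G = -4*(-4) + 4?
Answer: 1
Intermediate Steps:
v = 1/5 ≈ 0.20000
G = 20 (G = 16 + 4 = 20)
O(a, d) = (20 + d)*(1/5 + a) (O(a, d) = (a + 1/5)*(d + 20) = (1/5 + a)*(20 + d) = (20 + d)*(1/5 + a))
0*O(2, -3) + 1 = 0*(4 + 20*2 + (1/5)*(-3) + 2*(-3)) + 1 = 0*(4 + 40 - 3/5 - 6) + 1 = 0*(187/5) + 1 = 0 + 1 = 1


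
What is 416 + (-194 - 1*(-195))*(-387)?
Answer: 29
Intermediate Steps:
416 + (-194 - 1*(-195))*(-387) = 416 + (-194 + 195)*(-387) = 416 + 1*(-387) = 416 - 387 = 29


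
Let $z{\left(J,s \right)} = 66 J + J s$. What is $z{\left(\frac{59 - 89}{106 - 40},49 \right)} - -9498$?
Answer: $\frac{103903}{11} \approx 9445.7$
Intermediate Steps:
$z{\left(\frac{59 - 89}{106 - 40},49 \right)} - -9498 = \frac{59 - 89}{106 - 40} \left(66 + 49\right) - -9498 = - \frac{30}{66} \cdot 115 + 9498 = \left(-30\right) \frac{1}{66} \cdot 115 + 9498 = \left(- \frac{5}{11}\right) 115 + 9498 = - \frac{575}{11} + 9498 = \frac{103903}{11}$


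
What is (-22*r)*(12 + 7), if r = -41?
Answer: 17138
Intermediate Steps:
(-22*r)*(12 + 7) = (-22*(-41))*(12 + 7) = 902*19 = 17138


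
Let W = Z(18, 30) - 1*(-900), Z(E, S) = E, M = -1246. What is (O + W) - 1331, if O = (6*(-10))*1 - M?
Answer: 773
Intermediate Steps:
W = 918 (W = 18 - 1*(-900) = 18 + 900 = 918)
O = 1186 (O = (6*(-10))*1 - 1*(-1246) = -60*1 + 1246 = -60 + 1246 = 1186)
(O + W) - 1331 = (1186 + 918) - 1331 = 2104 - 1331 = 773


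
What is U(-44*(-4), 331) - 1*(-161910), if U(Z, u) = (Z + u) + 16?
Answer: 162433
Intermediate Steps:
U(Z, u) = 16 + Z + u
U(-44*(-4), 331) - 1*(-161910) = (16 - 44*(-4) + 331) - 1*(-161910) = (16 + 176 + 331) + 161910 = 523 + 161910 = 162433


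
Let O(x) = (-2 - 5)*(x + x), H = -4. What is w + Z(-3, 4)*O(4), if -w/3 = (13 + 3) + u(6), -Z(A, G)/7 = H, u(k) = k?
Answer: -1634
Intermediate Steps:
Z(A, G) = 28 (Z(A, G) = -7*(-4) = 28)
O(x) = -14*x
w = -66 (w = -3*((13 + 3) + 6) = -3*(16 + 6) = -3*22 = -66)
w + Z(-3, 4)*O(4) = -66 + 28*(-14*4) = -66 + 28*(-56) = -66 - 1568 = -1634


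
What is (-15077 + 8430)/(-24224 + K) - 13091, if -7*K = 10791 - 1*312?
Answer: -1165076/89 ≈ -13091.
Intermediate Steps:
K = -1497 (K = -(10791 - 1*312)/7 = -(10791 - 312)/7 = -⅐*10479 = -1497)
(-15077 + 8430)/(-24224 + K) - 13091 = (-15077 + 8430)/(-24224 - 1497) - 13091 = -6647/(-25721) - 13091 = -6647*(-1/25721) - 13091 = 23/89 - 13091 = -1165076/89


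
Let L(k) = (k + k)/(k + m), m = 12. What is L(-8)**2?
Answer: 16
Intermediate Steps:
L(k) = 2*k/(12 + k) (L(k) = (k + k)/(k + 12) = (2*k)/(12 + k) = 2*k/(12 + k))
L(-8)**2 = (2*(-8)/(12 - 8))**2 = (2*(-8)/4)**2 = (2*(-8)*(1/4))**2 = (-4)**2 = 16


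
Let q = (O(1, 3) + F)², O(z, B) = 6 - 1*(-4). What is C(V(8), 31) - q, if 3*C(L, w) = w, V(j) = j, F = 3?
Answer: -476/3 ≈ -158.67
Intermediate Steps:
C(L, w) = w/3
O(z, B) = 10 (O(z, B) = 6 + 4 = 10)
q = 169 (q = (10 + 3)² = 13² = 169)
C(V(8), 31) - q = (⅓)*31 - 1*169 = 31/3 - 169 = -476/3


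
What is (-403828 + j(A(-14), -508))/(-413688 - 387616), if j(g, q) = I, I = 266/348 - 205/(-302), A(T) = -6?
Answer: 5305069477/10526730648 ≈ 0.50396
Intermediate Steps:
I = 18959/13137 (I = 266*(1/348) - 205*(-1/302) = 133/174 + 205/302 = 18959/13137 ≈ 1.4432)
j(g, q) = 18959/13137
(-403828 + j(A(-14), -508))/(-413688 - 387616) = (-403828 + 18959/13137)/(-413688 - 387616) = -5305069477/13137/(-801304) = -5305069477/13137*(-1/801304) = 5305069477/10526730648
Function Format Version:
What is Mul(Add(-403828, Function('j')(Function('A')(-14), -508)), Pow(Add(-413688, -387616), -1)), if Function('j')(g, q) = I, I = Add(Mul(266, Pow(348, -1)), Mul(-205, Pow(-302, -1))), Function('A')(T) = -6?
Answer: Rational(5305069477, 10526730648) ≈ 0.50396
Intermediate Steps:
I = Rational(18959, 13137) (I = Add(Mul(266, Rational(1, 348)), Mul(-205, Rational(-1, 302))) = Add(Rational(133, 174), Rational(205, 302)) = Rational(18959, 13137) ≈ 1.4432)
Function('j')(g, q) = Rational(18959, 13137)
Mul(Add(-403828, Function('j')(Function('A')(-14), -508)), Pow(Add(-413688, -387616), -1)) = Mul(Add(-403828, Rational(18959, 13137)), Pow(Add(-413688, -387616), -1)) = Mul(Rational(-5305069477, 13137), Pow(-801304, -1)) = Mul(Rational(-5305069477, 13137), Rational(-1, 801304)) = Rational(5305069477, 10526730648)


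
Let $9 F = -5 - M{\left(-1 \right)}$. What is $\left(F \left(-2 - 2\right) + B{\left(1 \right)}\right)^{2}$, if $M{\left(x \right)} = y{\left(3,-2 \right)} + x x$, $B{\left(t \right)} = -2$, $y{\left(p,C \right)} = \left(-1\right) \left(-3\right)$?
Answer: $4$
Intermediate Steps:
$y{\left(p,C \right)} = 3$
$M{\left(x \right)} = 3 + x^{2}$ ($M{\left(x \right)} = 3 + x x = 3 + x^{2}$)
$F = -1$ ($F = \frac{-5 - \left(3 + \left(-1\right)^{2}\right)}{9} = \frac{-5 - \left(3 + 1\right)}{9} = \frac{-5 - 4}{9} = \frac{1}{9} \left(-9\right) = -1$)
$\left(F \left(-2 - 2\right) + B{\left(1 \right)}\right)^{2} = \left(- (-2 - 2) - 2\right)^{2} = \left(\left(-1\right) \left(-4\right) - 2\right)^{2} = \left(4 - 2\right)^{2} = 2^{2} = 4$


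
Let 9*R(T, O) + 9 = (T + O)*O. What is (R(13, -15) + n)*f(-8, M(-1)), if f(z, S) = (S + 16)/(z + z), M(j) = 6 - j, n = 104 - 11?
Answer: -3289/24 ≈ -137.04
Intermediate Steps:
n = 93
R(T, O) = -1 + O*(O + T)/9 (R(T, O) = -1 + ((T + O)*O)/9 = -1 + ((O + T)*O)/9 = -1 + (O*(O + T))/9 = -1 + O*(O + T)/9)
f(z, S) = (16 + S)/(2*z) (f(z, S) = (16 + S)/((2*z)) = (16 + S)*(1/(2*z)) = (16 + S)/(2*z))
(R(13, -15) + n)*f(-8, M(-1)) = ((-1 + (⅑)*(-15)² + (⅑)*(-15)*13) + 93)*((½)*(16 + (6 - 1*(-1)))/(-8)) = ((-1 + (⅑)*225 - 65/3) + 93)*((½)*(-⅛)*(16 + (6 + 1))) = ((-1 + 25 - 65/3) + 93)*((½)*(-⅛)*(16 + 7)) = (7/3 + 93)*((½)*(-⅛)*23) = (286/3)*(-23/16) = -3289/24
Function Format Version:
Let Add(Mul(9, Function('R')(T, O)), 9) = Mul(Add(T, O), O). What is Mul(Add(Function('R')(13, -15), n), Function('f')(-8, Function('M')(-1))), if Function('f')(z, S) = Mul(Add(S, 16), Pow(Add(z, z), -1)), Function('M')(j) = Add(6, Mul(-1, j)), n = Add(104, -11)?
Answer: Rational(-3289, 24) ≈ -137.04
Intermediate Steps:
n = 93
Function('R')(T, O) = Add(-1, Mul(Rational(1, 9), O, Add(O, T))) (Function('R')(T, O) = Add(-1, Mul(Rational(1, 9), Mul(Add(T, O), O))) = Add(-1, Mul(Rational(1, 9), Mul(Add(O, T), O))) = Add(-1, Mul(Rational(1, 9), Mul(O, Add(O, T)))) = Add(-1, Mul(Rational(1, 9), O, Add(O, T))))
Function('f')(z, S) = Mul(Rational(1, 2), Pow(z, -1), Add(16, S)) (Function('f')(z, S) = Mul(Add(16, S), Pow(Mul(2, z), -1)) = Mul(Add(16, S), Mul(Rational(1, 2), Pow(z, -1))) = Mul(Rational(1, 2), Pow(z, -1), Add(16, S)))
Mul(Add(Function('R')(13, -15), n), Function('f')(-8, Function('M')(-1))) = Mul(Add(Add(-1, Mul(Rational(1, 9), Pow(-15, 2)), Mul(Rational(1, 9), -15, 13)), 93), Mul(Rational(1, 2), Pow(-8, -1), Add(16, Add(6, Mul(-1, -1))))) = Mul(Add(Add(-1, Mul(Rational(1, 9), 225), Rational(-65, 3)), 93), Mul(Rational(1, 2), Rational(-1, 8), Add(16, Add(6, 1)))) = Mul(Add(Add(-1, 25, Rational(-65, 3)), 93), Mul(Rational(1, 2), Rational(-1, 8), Add(16, 7))) = Mul(Add(Rational(7, 3), 93), Mul(Rational(1, 2), Rational(-1, 8), 23)) = Mul(Rational(286, 3), Rational(-23, 16)) = Rational(-3289, 24)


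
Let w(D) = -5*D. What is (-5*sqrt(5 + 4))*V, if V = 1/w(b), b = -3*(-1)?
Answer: 1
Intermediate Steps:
b = 3
V = -1/15 (V = 1/(-5*3) = 1/(-15) = -1/15 ≈ -0.066667)
(-5*sqrt(5 + 4))*V = -5*sqrt(5 + 4)*(-1/15) = -5*sqrt(9)*(-1/15) = -5*3*(-1/15) = -15*(-1/15) = 1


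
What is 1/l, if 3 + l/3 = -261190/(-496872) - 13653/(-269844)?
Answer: -465548361/3385098293 ≈ -0.13753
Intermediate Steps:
l = -3385098293/465548361 (l = -9 + 3*(-261190/(-496872) - 13653/(-269844)) = -9 + 3*(-261190*(-1/496872) - 13653*(-1/269844)) = -9 + 3*(130595/248436 + 4551/89948) = -9 + 3*(804836956/1396645083) = -9 + 804836956/465548361 = -3385098293/465548361 ≈ -7.2712)
1/l = 1/(-3385098293/465548361) = -465548361/3385098293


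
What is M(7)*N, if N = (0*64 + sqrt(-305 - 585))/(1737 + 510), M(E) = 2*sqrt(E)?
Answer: 2*I*sqrt(6230)/2247 ≈ 0.070254*I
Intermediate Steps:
N = I*sqrt(890)/2247 (N = (0 + sqrt(-890))/2247 = (0 + I*sqrt(890))*(1/2247) = (I*sqrt(890))*(1/2247) = I*sqrt(890)/2247 ≈ 0.013277*I)
M(7)*N = (2*sqrt(7))*(I*sqrt(890)/2247) = 2*I*sqrt(6230)/2247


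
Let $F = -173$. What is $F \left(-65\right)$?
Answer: $11245$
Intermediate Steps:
$F \left(-65\right) = \left(-173\right) \left(-65\right) = 11245$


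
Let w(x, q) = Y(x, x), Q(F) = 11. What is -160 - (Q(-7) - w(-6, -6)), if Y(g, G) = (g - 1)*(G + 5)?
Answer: -164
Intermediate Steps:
Y(g, G) = (-1 + g)*(5 + G)
w(x, q) = -5 + x² + 4*x (w(x, q) = -5 - x + 5*x + x*x = -5 - x + 5*x + x² = -5 + x² + 4*x)
-160 - (Q(-7) - w(-6, -6)) = -160 - (11 - (-5 + (-6)² + 4*(-6))) = -160 - (11 - (-5 + 36 - 24)) = -160 - (11 - 1*7) = -160 - (11 - 7) = -160 - 1*4 = -160 - 4 = -164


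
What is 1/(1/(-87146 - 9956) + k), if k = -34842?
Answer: -97102/3383227885 ≈ -2.8701e-5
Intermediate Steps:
1/(1/(-87146 - 9956) + k) = 1/(1/(-87146 - 9956) - 34842) = 1/(1/(-97102) - 34842) = 1/(-1/97102 - 34842) = 1/(-3383227885/97102) = -97102/3383227885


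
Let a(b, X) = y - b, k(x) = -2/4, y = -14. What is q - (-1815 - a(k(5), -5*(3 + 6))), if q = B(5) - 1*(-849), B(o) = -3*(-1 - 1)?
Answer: 5313/2 ≈ 2656.5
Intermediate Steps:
B(o) = 6 (B(o) = -3*(-2) = 6)
q = 855 (q = 6 - 1*(-849) = 6 + 849 = 855)
k(x) = -½ (k(x) = -2*¼ = -½)
a(b, X) = -14 - b
q - (-1815 - a(k(5), -5*(3 + 6))) = 855 - (-1815 - (-14 - 1*(-½))) = 855 - (-1815 - (-14 + ½)) = 855 - (-1815 - 1*(-27/2)) = 855 - (-1815 + 27/2) = 855 - 1*(-3603/2) = 855 + 3603/2 = 5313/2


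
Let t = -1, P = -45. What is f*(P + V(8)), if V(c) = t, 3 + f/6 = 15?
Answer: -3312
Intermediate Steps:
f = 72 (f = -18 + 6*15 = -18 + 90 = 72)
V(c) = -1
f*(P + V(8)) = 72*(-45 - 1) = 72*(-46) = -3312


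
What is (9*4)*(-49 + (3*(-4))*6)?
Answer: -4356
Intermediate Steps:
(9*4)*(-49 + (3*(-4))*6) = 36*(-49 - 12*6) = 36*(-49 - 72) = 36*(-121) = -4356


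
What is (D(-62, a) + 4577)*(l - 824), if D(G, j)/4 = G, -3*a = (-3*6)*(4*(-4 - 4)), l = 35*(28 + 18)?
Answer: 3402594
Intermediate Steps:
l = 1610 (l = 35*46 = 1610)
a = -192 (a = -(-3*6)*4*(-4 - 4)/3 = -(-6)*4*(-8) = -(-6)*(-32) = -⅓*576 = -192)
D(G, j) = 4*G
(D(-62, a) + 4577)*(l - 824) = (4*(-62) + 4577)*(1610 - 824) = (-248 + 4577)*786 = 4329*786 = 3402594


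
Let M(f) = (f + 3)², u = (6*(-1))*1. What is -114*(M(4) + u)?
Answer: -4902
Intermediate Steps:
u = -6 (u = -6*1 = -6)
M(f) = (3 + f)²
-114*(M(4) + u) = -114*((3 + 4)² - 6) = -114*(7² - 6) = -114*(49 - 6) = -114*43 = -4902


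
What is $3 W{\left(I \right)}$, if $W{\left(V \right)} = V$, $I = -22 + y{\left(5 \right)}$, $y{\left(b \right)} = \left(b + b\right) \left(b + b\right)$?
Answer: $234$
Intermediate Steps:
$y{\left(b \right)} = 4 b^{2}$ ($y{\left(b \right)} = 2 b 2 b = 4 b^{2}$)
$I = 78$ ($I = -22 + 4 \cdot 5^{2} = -22 + 4 \cdot 25 = -22 + 100 = 78$)
$3 W{\left(I \right)} = 3 \cdot 78 = 234$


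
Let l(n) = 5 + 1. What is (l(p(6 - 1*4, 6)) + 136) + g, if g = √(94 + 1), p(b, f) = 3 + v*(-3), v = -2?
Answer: 142 + √95 ≈ 151.75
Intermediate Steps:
p(b, f) = 9 (p(b, f) = 3 - 2*(-3) = 3 + 6 = 9)
l(n) = 6
g = √95 ≈ 9.7468
(l(p(6 - 1*4, 6)) + 136) + g = (6 + 136) + √95 = 142 + √95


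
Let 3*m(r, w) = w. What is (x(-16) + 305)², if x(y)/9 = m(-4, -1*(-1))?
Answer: 94864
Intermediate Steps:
m(r, w) = w/3
x(y) = 3 (x(y) = 9*((-1*(-1))/3) = 9*((⅓)*1) = 9*(⅓) = 3)
(x(-16) + 305)² = (3 + 305)² = 308² = 94864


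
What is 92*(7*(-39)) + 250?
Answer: -24866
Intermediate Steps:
92*(7*(-39)) + 250 = 92*(-273) + 250 = -25116 + 250 = -24866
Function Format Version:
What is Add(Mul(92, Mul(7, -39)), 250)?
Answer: -24866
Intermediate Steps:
Add(Mul(92, Mul(7, -39)), 250) = Add(Mul(92, -273), 250) = Add(-25116, 250) = -24866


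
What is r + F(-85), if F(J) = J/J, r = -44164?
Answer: -44163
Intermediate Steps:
F(J) = 1
r + F(-85) = -44164 + 1 = -44163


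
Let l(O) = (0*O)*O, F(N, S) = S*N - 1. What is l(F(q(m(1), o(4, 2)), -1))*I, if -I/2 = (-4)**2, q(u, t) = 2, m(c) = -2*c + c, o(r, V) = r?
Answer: 0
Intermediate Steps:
m(c) = -c
I = -32 (I = -2*(-4)**2 = -2*16 = -32)
F(N, S) = -1 + N*S (F(N, S) = N*S - 1 = -1 + N*S)
l(O) = 0 (l(O) = 0*O = 0)
l(F(q(m(1), o(4, 2)), -1))*I = 0*(-32) = 0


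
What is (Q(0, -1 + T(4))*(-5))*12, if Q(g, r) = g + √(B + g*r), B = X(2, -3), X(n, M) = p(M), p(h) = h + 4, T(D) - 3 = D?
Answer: -60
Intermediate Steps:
T(D) = 3 + D
p(h) = 4 + h
X(n, M) = 4 + M
B = 1 (B = 4 - 3 = 1)
Q(g, r) = g + √(1 + g*r)
(Q(0, -1 + T(4))*(-5))*12 = ((0 + √(1 + 0*(-1 + (3 + 4))))*(-5))*12 = ((0 + √(1 + 0*(-1 + 7)))*(-5))*12 = ((0 + √(1 + 0*6))*(-5))*12 = ((0 + √(1 + 0))*(-5))*12 = ((0 + √1)*(-5))*12 = ((0 + 1)*(-5))*12 = (1*(-5))*12 = -5*12 = -60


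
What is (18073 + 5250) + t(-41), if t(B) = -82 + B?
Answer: 23200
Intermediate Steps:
(18073 + 5250) + t(-41) = (18073 + 5250) + (-82 - 41) = 23323 - 123 = 23200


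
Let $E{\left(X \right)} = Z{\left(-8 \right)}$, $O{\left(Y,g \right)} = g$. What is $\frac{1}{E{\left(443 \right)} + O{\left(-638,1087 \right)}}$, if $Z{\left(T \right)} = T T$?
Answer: $\frac{1}{1151} \approx 0.00086881$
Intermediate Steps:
$Z{\left(T \right)} = T^{2}$
$E{\left(X \right)} = 64$ ($E{\left(X \right)} = \left(-8\right)^{2} = 64$)
$\frac{1}{E{\left(443 \right)} + O{\left(-638,1087 \right)}} = \frac{1}{64 + 1087} = \frac{1}{1151}$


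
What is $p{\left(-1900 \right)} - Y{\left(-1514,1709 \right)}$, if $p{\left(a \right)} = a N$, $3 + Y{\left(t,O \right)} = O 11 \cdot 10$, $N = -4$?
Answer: $-180387$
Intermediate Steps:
$Y{\left(t,O \right)} = -3 + 110 O$ ($Y{\left(t,O \right)} = -3 + O 11 \cdot 10 = -3 + 11 O 10 = -3 + 110 O$)
$p{\left(a \right)} = - 4 a$ ($p{\left(a \right)} = a \left(-4\right) = - 4 a$)
$p{\left(-1900 \right)} - Y{\left(-1514,1709 \right)} = \left(-4\right) \left(-1900\right) - \left(-3 + 110 \cdot 1709\right) = 7600 - \left(-3 + 187990\right) = 7600 - 187987 = -180387$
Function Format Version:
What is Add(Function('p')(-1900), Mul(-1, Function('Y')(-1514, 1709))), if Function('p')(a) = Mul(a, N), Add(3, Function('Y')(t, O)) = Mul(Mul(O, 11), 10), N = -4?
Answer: -180387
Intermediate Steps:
Function('Y')(t, O) = Add(-3, Mul(110, O)) (Function('Y')(t, O) = Add(-3, Mul(Mul(O, 11), 10)) = Add(-3, Mul(Mul(11, O), 10)) = Add(-3, Mul(110, O)))
Function('p')(a) = Mul(-4, a) (Function('p')(a) = Mul(a, -4) = Mul(-4, a))
Add(Function('p')(-1900), Mul(-1, Function('Y')(-1514, 1709))) = Add(Mul(-4, -1900), Mul(-1, Add(-3, Mul(110, 1709)))) = Add(7600, Mul(-1, Add(-3, 187990))) = Add(7600, Mul(-1, 187987)) = Add(7600, -187987) = -180387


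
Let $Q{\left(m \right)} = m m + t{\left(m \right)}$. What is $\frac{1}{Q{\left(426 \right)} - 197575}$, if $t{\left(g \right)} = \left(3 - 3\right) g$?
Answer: $- \frac{1}{16099} \approx -6.2116 \cdot 10^{-5}$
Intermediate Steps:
$t{\left(g \right)} = 0$ ($t{\left(g \right)} = 0 g = 0$)
$Q{\left(m \right)} = m^{2}$ ($Q{\left(m \right)} = m m + 0 = m^{2} + 0 = m^{2}$)
$\frac{1}{Q{\left(426 \right)} - 197575} = \frac{1}{426^{2} - 197575} = \frac{1}{181476 - 197575} = \frac{1}{-16099} = - \frac{1}{16099}$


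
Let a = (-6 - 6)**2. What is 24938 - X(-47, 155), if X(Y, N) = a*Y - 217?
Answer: 31923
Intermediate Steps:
a = 144 (a = (-12)**2 = 144)
X(Y, N) = -217 + 144*Y (X(Y, N) = 144*Y - 217 = -217 + 144*Y)
24938 - X(-47, 155) = 24938 - (-217 + 144*(-47)) = 24938 - (-217 - 6768) = 24938 - 1*(-6985) = 24938 + 6985 = 31923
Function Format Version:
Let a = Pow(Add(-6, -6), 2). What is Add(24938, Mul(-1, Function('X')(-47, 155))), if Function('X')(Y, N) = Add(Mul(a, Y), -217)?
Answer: 31923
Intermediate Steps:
a = 144 (a = Pow(-12, 2) = 144)
Function('X')(Y, N) = Add(-217, Mul(144, Y)) (Function('X')(Y, N) = Add(Mul(144, Y), -217) = Add(-217, Mul(144, Y)))
Add(24938, Mul(-1, Function('X')(-47, 155))) = Add(24938, Mul(-1, Add(-217, Mul(144, -47)))) = Add(24938, Mul(-1, Add(-217, -6768))) = Add(24938, Mul(-1, -6985)) = Add(24938, 6985) = 31923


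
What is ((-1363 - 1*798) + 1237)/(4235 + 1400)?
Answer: -132/805 ≈ -0.16398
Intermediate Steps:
((-1363 - 1*798) + 1237)/(4235 + 1400) = ((-1363 - 798) + 1237)/5635 = (-2161 + 1237)*(1/5635) = -924*1/5635 = -132/805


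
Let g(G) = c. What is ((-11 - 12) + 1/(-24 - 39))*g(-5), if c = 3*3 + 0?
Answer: -1450/7 ≈ -207.14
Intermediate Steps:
c = 9 (c = 9 + 0 = 9)
g(G) = 9
((-11 - 12) + 1/(-24 - 39))*g(-5) = ((-11 - 12) + 1/(-24 - 39))*9 = (-23 + 1/(-63))*9 = (-23 - 1/63)*9 = -1450/63*9 = -1450/7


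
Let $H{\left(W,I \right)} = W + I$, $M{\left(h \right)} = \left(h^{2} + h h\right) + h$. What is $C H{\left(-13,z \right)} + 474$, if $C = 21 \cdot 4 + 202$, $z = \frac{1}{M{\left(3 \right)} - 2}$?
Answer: $- \frac{61350}{19} \approx -3228.9$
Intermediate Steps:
$M{\left(h \right)} = h + 2 h^{2}$ ($M{\left(h \right)} = \left(h^{2} + h^{2}\right) + h = 2 h^{2} + h = h + 2 h^{2}$)
$z = \frac{1}{19}$ ($z = \frac{1}{3 \left(1 + 2 \cdot 3\right) - 2} = \frac{1}{3 \left(1 + 6\right) - 2} = \frac{1}{3 \cdot 7 - 2} = \frac{1}{21 - 2} = \frac{1}{19} \approx 0.052632$)
$H{\left(W,I \right)} = I + W$
$C = 286$ ($C = 84 + 202 = 286$)
$C H{\left(-13,z \right)} + 474 = 286 \left(\frac{1}{19} - 13\right) + 474 = 286 \left(- \frac{246}{19}\right) + 474 = - \frac{70356}{19} + 474 = - \frac{61350}{19}$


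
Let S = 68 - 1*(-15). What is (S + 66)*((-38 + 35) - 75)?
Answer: -11622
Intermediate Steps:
S = 83 (S = 68 + 15 = 83)
(S + 66)*((-38 + 35) - 75) = (83 + 66)*((-38 + 35) - 75) = 149*(-3 - 75) = 149*(-78) = -11622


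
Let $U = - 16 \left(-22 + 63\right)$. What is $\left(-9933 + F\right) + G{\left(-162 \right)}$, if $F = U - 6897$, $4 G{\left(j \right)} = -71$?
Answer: $- \frac{70015}{4} \approx -17504.0$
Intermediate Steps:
$U = -656$ ($U = \left(-16\right) 41 = -656$)
$G{\left(j \right)} = - \frac{71}{4}$ ($G{\left(j \right)} = \frac{1}{4} \left(-71\right) = - \frac{71}{4}$)
$F = -7553$ ($F = -656 - 6897 = -7553$)
$\left(-9933 + F\right) + G{\left(-162 \right)} = \left(-9933 - 7553\right) - \frac{71}{4} = -17486 - \frac{71}{4} = - \frac{70015}{4}$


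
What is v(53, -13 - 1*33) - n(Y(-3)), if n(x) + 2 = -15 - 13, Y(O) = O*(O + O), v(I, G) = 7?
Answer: 37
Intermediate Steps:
Y(O) = 2*O² (Y(O) = O*(2*O) = 2*O²)
n(x) = -30 (n(x) = -2 + (-15 - 13) = -2 - 28 = -30)
v(53, -13 - 1*33) - n(Y(-3)) = 7 - 1*(-30) = 7 + 30 = 37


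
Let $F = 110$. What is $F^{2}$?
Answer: $12100$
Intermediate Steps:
$F^{2} = 110^{2} = 12100$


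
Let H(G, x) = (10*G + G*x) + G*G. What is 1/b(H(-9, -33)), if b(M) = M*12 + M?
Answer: 1/3744 ≈ 0.00026709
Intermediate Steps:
H(G, x) = G² + 10*G + G*x (H(G, x) = (10*G + G*x) + G² = G² + 10*G + G*x)
b(M) = 13*M (b(M) = 12*M + M = 13*M)
1/b(H(-9, -33)) = 1/(13*(-9*(10 - 9 - 33))) = 1/(13*(-9*(-32))) = 1/(13*288) = 1/3744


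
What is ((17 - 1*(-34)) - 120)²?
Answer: 4761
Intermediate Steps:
((17 - 1*(-34)) - 120)² = ((17 + 34) - 120)² = (51 - 120)² = (-69)² = 4761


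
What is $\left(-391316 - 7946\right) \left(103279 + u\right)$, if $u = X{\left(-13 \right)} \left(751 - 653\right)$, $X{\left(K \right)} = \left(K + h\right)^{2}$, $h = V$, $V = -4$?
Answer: $-52543278462$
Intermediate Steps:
$h = -4$
$X{\left(K \right)} = \left(-4 + K\right)^{2}$ ($X{\left(K \right)} = \left(K - 4\right)^{2} = \left(-4 + K\right)^{2}$)
$u = 28322$ ($u = \left(-4 - 13\right)^{2} \left(751 - 653\right) = \left(-17\right)^{2} \cdot 98 = 289 \cdot 98 = 28322$)
$\left(-391316 - 7946\right) \left(103279 + u\right) = \left(-391316 - 7946\right) \left(103279 + 28322\right) = \left(-399262\right) 131601 = -52543278462$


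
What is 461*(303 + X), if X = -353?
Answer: -23050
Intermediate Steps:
461*(303 + X) = 461*(303 - 353) = 461*(-50) = -23050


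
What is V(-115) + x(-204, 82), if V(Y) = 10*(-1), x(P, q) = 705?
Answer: 695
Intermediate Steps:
V(Y) = -10
V(-115) + x(-204, 82) = -10 + 705 = 695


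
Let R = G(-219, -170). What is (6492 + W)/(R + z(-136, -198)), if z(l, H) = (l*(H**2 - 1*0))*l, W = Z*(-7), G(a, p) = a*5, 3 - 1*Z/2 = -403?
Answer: 808/725116089 ≈ 1.1143e-6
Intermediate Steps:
Z = 812 (Z = 6 - 2*(-403) = 6 + 806 = 812)
G(a, p) = 5*a
R = -1095 (R = 5*(-219) = -1095)
W = -5684 (W = 812*(-7) = -5684)
z(l, H) = H**2*l**2 (z(l, H) = (l*(H**2 + 0))*l = (l*H**2)*l = H**2*l**2)
(6492 + W)/(R + z(-136, -198)) = (6492 - 5684)/(-1095 + (-198)**2*(-136)**2) = 808/(-1095 + 39204*18496) = 808/(-1095 + 725117184) = 808/725116089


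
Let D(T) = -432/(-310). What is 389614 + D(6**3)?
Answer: 60390386/155 ≈ 3.8962e+5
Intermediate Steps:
D(T) = 216/155 (D(T) = -432*(-1/310) = 216/155)
389614 + D(6**3) = 389614 + 216/155 = 60390386/155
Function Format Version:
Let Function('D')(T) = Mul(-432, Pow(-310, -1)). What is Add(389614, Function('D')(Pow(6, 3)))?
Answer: Rational(60390386, 155) ≈ 3.8962e+5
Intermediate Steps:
Function('D')(T) = Rational(216, 155) (Function('D')(T) = Mul(-432, Rational(-1, 310)) = Rational(216, 155))
Add(389614, Function('D')(Pow(6, 3))) = Add(389614, Rational(216, 155)) = Rational(60390386, 155)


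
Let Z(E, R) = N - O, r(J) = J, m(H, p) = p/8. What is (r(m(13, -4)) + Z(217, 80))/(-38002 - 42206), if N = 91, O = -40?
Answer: -29/17824 ≈ -0.0016270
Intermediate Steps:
m(H, p) = p/8 (m(H, p) = p*(1/8) = p/8)
Z(E, R) = 131 (Z(E, R) = 91 - 1*(-40) = 91 + 40 = 131)
(r(m(13, -4)) + Z(217, 80))/(-38002 - 42206) = ((1/8)*(-4) + 131)/(-38002 - 42206) = (-1/2 + 131)/(-80208) = (261/2)*(-1/80208) = -29/17824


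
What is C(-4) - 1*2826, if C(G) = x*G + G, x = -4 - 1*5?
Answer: -2794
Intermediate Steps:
x = -9 (x = -4 - 5 = -9)
C(G) = -8*G (C(G) = -9*G + G = -8*G)
C(-4) - 1*2826 = -8*(-4) - 1*2826 = 32 - 2826 = -2794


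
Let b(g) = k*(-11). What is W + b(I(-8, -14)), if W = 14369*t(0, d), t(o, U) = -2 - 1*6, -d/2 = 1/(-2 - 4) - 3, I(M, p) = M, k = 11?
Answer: -115073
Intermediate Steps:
d = 19/3 (d = -2*(1/(-2 - 4) - 3) = -2*(1/(-6) - 3) = -2*(-⅙ - 3) = -2*(-19/6) = 19/3 ≈ 6.3333)
t(o, U) = -8 (t(o, U) = -2 - 6 = -8)
b(g) = -121 (b(g) = 11*(-11) = -121)
W = -114952 (W = 14369*(-8) = -114952)
W + b(I(-8, -14)) = -114952 - 121 = -115073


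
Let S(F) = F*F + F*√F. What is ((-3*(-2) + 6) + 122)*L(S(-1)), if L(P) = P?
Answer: 134 - 134*I ≈ 134.0 - 134.0*I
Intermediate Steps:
S(F) = F² + F^(3/2)
((-3*(-2) + 6) + 122)*L(S(-1)) = ((-3*(-2) + 6) + 122)*((-1)² + (-1)^(3/2)) = ((6 + 6) + 122)*(1 - I) = (12 + 122)*(1 - I) = 134*(1 - I) = 134 - 134*I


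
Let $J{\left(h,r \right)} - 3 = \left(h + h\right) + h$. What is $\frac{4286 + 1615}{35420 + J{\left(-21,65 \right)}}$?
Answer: $\frac{5901}{35360} \approx 0.16688$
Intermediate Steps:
$J{\left(h,r \right)} = 3 + 3 h$ ($J{\left(h,r \right)} = 3 + \left(\left(h + h\right) + h\right) = 3 + \left(2 h + h\right) = 3 + 3 h$)
$\frac{4286 + 1615}{35420 + J{\left(-21,65 \right)}} = \frac{4286 + 1615}{35420 + \left(3 + 3 \left(-21\right)\right)} = \frac{5901}{35420 + \left(3 - 63\right)} = \frac{5901}{35420 - 60} = \frac{5901}{35360}$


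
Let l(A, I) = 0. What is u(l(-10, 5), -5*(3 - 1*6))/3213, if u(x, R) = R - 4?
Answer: 11/3213 ≈ 0.0034236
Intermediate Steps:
u(x, R) = -4 + R
u(l(-10, 5), -5*(3 - 1*6))/3213 = (-4 - 5*(3 - 1*6))/3213 = (-4 - 5*(3 - 6))*(1/3213) = (-4 - 5*(-3))*(1/3213) = (-4 + 15)*(1/3213) = 11*(1/3213) = 11/3213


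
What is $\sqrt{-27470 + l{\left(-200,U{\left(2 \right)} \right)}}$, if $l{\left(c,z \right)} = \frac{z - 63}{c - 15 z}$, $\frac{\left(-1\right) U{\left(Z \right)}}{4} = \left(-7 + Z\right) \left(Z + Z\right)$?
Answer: $\frac{3 i \sqrt{59823582}}{140} \approx 165.74 i$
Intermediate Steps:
$U{\left(Z \right)} = - 8 Z \left(-7 + Z\right)$ ($U{\left(Z \right)} = - 4 \left(-7 + Z\right) \left(Z + Z\right) = - 4 \left(-7 + Z\right) 2 Z = - 4 \cdot 2 Z \left(-7 + Z\right) = - 8 Z \left(-7 + Z\right)$)
$l{\left(c,z \right)} = \frac{-63 + z}{c - 15 z}$
$\sqrt{-27470 + l{\left(-200,U{\left(2 \right)} \right)}} = \sqrt{-27470 + \frac{-63 + 8 \cdot 2 \left(7 - 2\right)}{-200 - 15 \cdot 8 \cdot 2 \left(7 - 2\right)}} = \sqrt{-27470 + \frac{-63 + 8 \cdot 2 \cdot 5}{-200 - 15 \cdot 8 \cdot 2 \cdot 5}} = \sqrt{-27470 + \frac{-63 + 80}{-200 - 1200}} = \sqrt{-27470 + \frac{1}{-200 - 1200} \cdot 17} = \sqrt{-27470 + \frac{1}{-1400} \cdot 17} = \sqrt{-27470 - \frac{17}{1400}} = \sqrt{- \frac{38458017}{1400}} = \frac{3 i \sqrt{59823582}}{140}$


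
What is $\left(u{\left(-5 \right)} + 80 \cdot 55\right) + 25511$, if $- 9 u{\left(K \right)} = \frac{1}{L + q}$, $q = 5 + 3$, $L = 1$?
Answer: $\frac{2422790}{81} \approx 29911.0$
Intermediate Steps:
$q = 8$
$u{\left(K \right)} = - \frac{1}{81}$ ($u{\left(K \right)} = - \frac{1}{9 \left(1 + 8\right)} = - \frac{1}{9 \cdot 9} = \left(- \frac{1}{9}\right) \frac{1}{9} = - \frac{1}{81}$)
$\left(u{\left(-5 \right)} + 80 \cdot 55\right) + 25511 = \left(- \frac{1}{81} + 80 \cdot 55\right) + 25511 = \left(- \frac{1}{81} + 4400\right) + 25511 = \frac{356399}{81} + 25511 = \frac{2422790}{81}$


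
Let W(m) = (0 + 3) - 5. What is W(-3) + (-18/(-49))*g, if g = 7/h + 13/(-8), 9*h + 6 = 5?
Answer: -5045/196 ≈ -25.740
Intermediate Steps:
h = -⅑ (h = -⅔ + (⅑)*5 = -⅔ + 5/9 = -⅑ ≈ -0.11111)
W(m) = -2 (W(m) = 3 - 5 = -2)
g = -517/8 (g = 7/(-⅑) + 13/(-8) = 7*(-9) + 13*(-⅛) = -63 - 13/8 = -517/8 ≈ -64.625)
W(-3) + (-18/(-49))*g = -2 - 18/(-49)*(-517/8) = -2 - 18*(-1/49)*(-517/8) = -2 + (18/49)*(-517/8) = -2 - 4653/196 = -5045/196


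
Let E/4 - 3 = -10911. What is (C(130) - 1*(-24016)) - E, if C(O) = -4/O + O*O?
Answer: 5495618/65 ≈ 84548.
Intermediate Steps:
E = -43632 (E = 12 + 4*(-10911) = 12 - 43644 = -43632)
C(O) = O² - 4/O (C(O) = -4/O + O² = O² - 4/O)
(C(130) - 1*(-24016)) - E = ((-4 + 130³)/130 - 1*(-24016)) - 1*(-43632) = ((-4 + 2197000)/130 + 24016) + 43632 = ((1/130)*2196996 + 24016) + 43632 = (1098498/65 + 24016) + 43632 = 2659538/65 + 43632 = 5495618/65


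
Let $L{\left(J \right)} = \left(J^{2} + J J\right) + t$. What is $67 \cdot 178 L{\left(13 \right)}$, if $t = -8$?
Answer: $3935580$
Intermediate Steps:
$L{\left(J \right)} = -8 + 2 J^{2}$ ($L{\left(J \right)} = \left(J^{2} + J J\right) - 8 = \left(J^{2} + J^{2}\right) - 8 = 2 J^{2} - 8 = -8 + 2 J^{2}$)
$67 \cdot 178 L{\left(13 \right)} = 67 \cdot 178 \left(-8 + 2 \cdot 13^{2}\right) = 11926 \left(-8 + 2 \cdot 169\right) = 11926 \left(-8 + 338\right) = 11926 \cdot 330 = 3935580$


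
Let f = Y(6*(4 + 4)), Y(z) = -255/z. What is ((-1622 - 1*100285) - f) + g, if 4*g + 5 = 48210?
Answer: -1437607/16 ≈ -89851.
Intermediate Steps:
g = 48205/4 (g = -5/4 + (1/4)*48210 = -5/4 + 24105/2 = 48205/4 ≈ 12051.)
f = -85/16 (f = -255*1/(6*(4 + 4)) = -255/(6*8) = -255/48 = -255*1/48 = -85/16 ≈ -5.3125)
((-1622 - 1*100285) - f) + g = ((-1622 - 1*100285) - 1*(-85/16)) + 48205/4 = ((-1622 - 100285) + 85/16) + 48205/4 = (-101907 + 85/16) + 48205/4 = -1630427/16 + 48205/4 = -1437607/16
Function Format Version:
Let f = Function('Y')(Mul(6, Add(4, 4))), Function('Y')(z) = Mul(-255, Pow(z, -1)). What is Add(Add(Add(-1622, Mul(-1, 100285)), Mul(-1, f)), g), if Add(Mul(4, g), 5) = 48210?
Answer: Rational(-1437607, 16) ≈ -89851.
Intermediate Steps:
g = Rational(48205, 4) (g = Add(Rational(-5, 4), Mul(Rational(1, 4), 48210)) = Add(Rational(-5, 4), Rational(24105, 2)) = Rational(48205, 4) ≈ 12051.)
f = Rational(-85, 16) (f = Mul(-255, Pow(Mul(6, Add(4, 4)), -1)) = Mul(-255, Pow(Mul(6, 8), -1)) = Mul(-255, Pow(48, -1)) = Mul(-255, Rational(1, 48)) = Rational(-85, 16) ≈ -5.3125)
Add(Add(Add(-1622, Mul(-1, 100285)), Mul(-1, f)), g) = Add(Add(Add(-1622, Mul(-1, 100285)), Mul(-1, Rational(-85, 16))), Rational(48205, 4)) = Add(Add(Add(-1622, -100285), Rational(85, 16)), Rational(48205, 4)) = Add(Add(-101907, Rational(85, 16)), Rational(48205, 4)) = Add(Rational(-1630427, 16), Rational(48205, 4)) = Rational(-1437607, 16)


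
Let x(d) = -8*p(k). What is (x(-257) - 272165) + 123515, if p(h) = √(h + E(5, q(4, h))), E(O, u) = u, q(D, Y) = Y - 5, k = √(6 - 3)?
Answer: -148650 - 8*I*√(5 - 2*√3) ≈ -1.4865e+5 - 9.9145*I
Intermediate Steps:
k = √3 ≈ 1.7320
q(D, Y) = -5 + Y
p(h) = √(-5 + 2*h) (p(h) = √(h + (-5 + h)) = √(-5 + 2*h))
x(d) = -8*√(-5 + 2*√3)
(x(-257) - 272165) + 123515 = (-8*I*√(5 - 2*√3) - 272165) + 123515 = (-272165 - 8*I*√(5 - 2*√3)) + 123515 = -148650 - 8*I*√(5 - 2*√3)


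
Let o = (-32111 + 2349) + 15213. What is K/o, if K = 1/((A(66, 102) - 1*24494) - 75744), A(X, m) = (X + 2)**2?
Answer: 1/1391088086 ≈ 7.1886e-10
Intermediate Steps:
A(X, m) = (2 + X)**2
o = -14549 (o = -29762 + 15213 = -14549)
K = -1/95614 (K = 1/(((2 + 66)**2 - 1*24494) - 75744) = 1/((68**2 - 24494) - 75744) = 1/((4624 - 24494) - 75744) = 1/(-19870 - 75744) = 1/(-95614) = -1/95614 ≈ -1.0459e-5)
K/o = -1/95614/(-14549) = -1/95614*(-1/14549) = 1/1391088086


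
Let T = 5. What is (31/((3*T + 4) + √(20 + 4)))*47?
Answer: 27683/337 - 2914*√6/337 ≈ 60.965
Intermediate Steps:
(31/((3*T + 4) + √(20 + 4)))*47 = (31/((3*5 + 4) + √(20 + 4)))*47 = (31/((15 + 4) + √24))*47 = (31/(19 + 2*√6))*47 = 1457/(19 + 2*√6)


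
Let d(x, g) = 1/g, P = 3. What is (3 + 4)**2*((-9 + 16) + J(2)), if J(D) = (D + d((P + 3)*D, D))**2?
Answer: 2597/4 ≈ 649.25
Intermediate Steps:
J(D) = (D + 1/D)**2
(3 + 4)**2*((-9 + 16) + J(2)) = (3 + 4)**2*((-9 + 16) + (1 + 2**2)**2/2**2) = 7**2*(7 + (1 + 4)**2/4) = 49*(7 + (1/4)*5**2) = 49*(7 + (1/4)*25) = 49*(7 + 25/4) = 49*(53/4) = 2597/4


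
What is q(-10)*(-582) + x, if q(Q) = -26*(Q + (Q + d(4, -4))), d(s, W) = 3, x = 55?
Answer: -257189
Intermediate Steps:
q(Q) = -78 - 52*Q (q(Q) = -26*(Q + (Q + 3)) = -26*(Q + (3 + Q)) = -26*(3 + 2*Q) = -78 - 52*Q)
q(-10)*(-582) + x = (-78 - 52*(-10))*(-582) + 55 = (-78 + 520)*(-582) + 55 = 442*(-582) + 55 = -257244 + 55 = -257189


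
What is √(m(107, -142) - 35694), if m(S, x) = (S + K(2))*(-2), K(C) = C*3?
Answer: 4*I*√2245 ≈ 189.53*I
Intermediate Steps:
K(C) = 3*C
m(S, x) = -12 - 2*S (m(S, x) = (S + 3*2)*(-2) = (S + 6)*(-2) = (6 + S)*(-2) = -12 - 2*S)
√(m(107, -142) - 35694) = √((-12 - 2*107) - 35694) = √((-12 - 214) - 35694) = √(-226 - 35694) = √(-35920) = 4*I*√2245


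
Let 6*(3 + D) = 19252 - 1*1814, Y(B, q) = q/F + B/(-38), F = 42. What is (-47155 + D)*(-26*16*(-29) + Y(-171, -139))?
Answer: -4805143085/9 ≈ -5.3390e+8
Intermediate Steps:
Y(B, q) = -B/38 + q/42 (Y(B, q) = q/42 + B/(-38) = q*(1/42) + B*(-1/38) = q/42 - B/38 = -B/38 + q/42)
D = 8710/3 (D = -3 + (19252 - 1*1814)/6 = -3 + (19252 - 1814)/6 = -3 + (⅙)*17438 = -3 + 8719/3 = 8710/3 ≈ 2903.3)
(-47155 + D)*(-26*16*(-29) + Y(-171, -139)) = (-47155 + 8710/3)*(-26*16*(-29) + (-1/38*(-171) + (1/42)*(-139))) = -132755*(-416*(-29) + (9/2 - 139/42))/3 = -132755*(12064 + 25/21)/3 = -132755/3*253369/21 = -4805143085/9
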